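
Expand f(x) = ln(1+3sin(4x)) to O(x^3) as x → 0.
12*x - 72*x**2 + O(x**3)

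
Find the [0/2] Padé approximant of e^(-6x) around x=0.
1/(18*x**2 + 6*x + 1)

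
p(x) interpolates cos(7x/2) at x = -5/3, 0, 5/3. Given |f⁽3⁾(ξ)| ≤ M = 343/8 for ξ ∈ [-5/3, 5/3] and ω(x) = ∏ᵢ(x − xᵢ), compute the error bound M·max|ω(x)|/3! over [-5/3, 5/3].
42875*sqrt(3)/5832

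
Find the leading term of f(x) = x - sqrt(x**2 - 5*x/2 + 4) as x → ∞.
5/4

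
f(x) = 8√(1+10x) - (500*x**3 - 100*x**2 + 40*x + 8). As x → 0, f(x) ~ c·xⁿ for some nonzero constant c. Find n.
4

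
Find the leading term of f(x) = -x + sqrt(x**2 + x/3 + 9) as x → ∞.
1/6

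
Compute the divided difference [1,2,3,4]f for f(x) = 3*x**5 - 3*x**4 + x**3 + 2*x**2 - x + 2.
166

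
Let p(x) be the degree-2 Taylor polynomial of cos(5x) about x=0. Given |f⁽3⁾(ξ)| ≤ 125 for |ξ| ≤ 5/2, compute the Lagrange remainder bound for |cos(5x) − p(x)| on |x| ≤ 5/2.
15625/48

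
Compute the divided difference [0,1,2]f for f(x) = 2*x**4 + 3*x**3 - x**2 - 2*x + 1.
22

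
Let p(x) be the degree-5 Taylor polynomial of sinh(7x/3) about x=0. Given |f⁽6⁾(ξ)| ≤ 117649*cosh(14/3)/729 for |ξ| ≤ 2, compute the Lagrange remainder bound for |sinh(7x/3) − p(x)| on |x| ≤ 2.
470596*cosh(14/3)/32805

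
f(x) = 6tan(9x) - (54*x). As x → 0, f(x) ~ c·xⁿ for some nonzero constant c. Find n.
3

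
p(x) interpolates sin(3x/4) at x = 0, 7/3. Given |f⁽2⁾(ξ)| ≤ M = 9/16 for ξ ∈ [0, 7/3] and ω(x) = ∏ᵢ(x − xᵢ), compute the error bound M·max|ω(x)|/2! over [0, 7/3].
49/128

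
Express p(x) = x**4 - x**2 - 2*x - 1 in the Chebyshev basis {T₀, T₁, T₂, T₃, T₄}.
(-9/8)T₀ + (-2)T₁ + (1/8)T₄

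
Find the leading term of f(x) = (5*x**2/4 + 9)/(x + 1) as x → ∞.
5*x/4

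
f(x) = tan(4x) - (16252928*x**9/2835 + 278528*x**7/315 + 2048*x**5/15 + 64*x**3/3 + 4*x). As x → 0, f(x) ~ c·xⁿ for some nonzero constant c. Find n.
11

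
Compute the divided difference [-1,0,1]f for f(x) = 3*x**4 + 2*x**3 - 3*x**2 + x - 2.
0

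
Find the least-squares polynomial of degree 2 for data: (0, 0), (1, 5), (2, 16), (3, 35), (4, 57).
-1/5 + (12/5)x + (3)x²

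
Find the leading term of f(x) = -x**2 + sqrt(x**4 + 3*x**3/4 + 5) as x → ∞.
3*x/8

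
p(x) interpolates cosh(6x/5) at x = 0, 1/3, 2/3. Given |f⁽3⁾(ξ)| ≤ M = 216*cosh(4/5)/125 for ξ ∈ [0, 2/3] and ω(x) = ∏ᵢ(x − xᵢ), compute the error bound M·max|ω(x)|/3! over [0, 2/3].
8*sqrt(3)*cosh(4/5)/3375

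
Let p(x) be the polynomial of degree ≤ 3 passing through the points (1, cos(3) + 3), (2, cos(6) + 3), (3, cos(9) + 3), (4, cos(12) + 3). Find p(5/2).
9*cos(9)/16 - cos(12)/16 - cos(3)/16 + 9*cos(6)/16 + 3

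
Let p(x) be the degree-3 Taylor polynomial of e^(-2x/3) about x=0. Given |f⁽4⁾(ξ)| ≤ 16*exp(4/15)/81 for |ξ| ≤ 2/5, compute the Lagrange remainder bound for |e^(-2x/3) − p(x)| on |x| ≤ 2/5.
32*exp(4/15)/151875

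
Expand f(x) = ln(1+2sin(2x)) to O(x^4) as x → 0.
4*x - 8*x**2 + 56*x**3/3 + O(x**4)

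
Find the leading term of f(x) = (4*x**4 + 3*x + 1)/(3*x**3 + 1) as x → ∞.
4*x/3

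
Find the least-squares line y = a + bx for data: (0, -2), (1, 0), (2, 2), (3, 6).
a = -12/5, b = 13/5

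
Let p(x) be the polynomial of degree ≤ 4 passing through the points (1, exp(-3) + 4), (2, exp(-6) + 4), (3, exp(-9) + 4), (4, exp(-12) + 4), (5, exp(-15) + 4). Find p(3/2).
(-70*exp(6) - 5 + 28*exp(3) + 140*exp(9) + 35*exp(12) + 512*exp(15))*exp(-15)/128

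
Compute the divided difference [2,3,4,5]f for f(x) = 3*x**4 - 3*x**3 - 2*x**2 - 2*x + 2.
39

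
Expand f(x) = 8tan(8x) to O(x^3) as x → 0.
64*x + O(x**3)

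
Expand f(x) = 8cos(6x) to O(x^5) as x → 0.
8 - 144*x**2 + 432*x**4 + O(x**5)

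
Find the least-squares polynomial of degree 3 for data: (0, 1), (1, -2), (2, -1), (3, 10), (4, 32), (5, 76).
37/42 + (-691/252)x + (-16/21)x² + (31/36)x³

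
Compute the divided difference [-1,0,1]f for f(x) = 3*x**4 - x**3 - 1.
3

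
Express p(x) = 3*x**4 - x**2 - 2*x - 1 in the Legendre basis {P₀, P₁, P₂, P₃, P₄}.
(-11/15)P₀ + (-2)P₁ + (22/21)P₂ + (24/35)P₄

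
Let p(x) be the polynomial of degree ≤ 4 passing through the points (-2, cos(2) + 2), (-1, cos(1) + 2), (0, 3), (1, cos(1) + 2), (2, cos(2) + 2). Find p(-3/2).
15*cos(2)/64 + 21*cos(1)/16 + 93/64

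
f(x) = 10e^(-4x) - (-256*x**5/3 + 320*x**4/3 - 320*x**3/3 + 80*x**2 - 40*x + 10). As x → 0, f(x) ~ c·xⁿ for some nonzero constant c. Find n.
6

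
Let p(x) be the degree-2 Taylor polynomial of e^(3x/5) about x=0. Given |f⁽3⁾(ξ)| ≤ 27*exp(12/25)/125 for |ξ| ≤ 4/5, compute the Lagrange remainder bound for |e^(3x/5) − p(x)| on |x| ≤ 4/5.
288*exp(12/25)/15625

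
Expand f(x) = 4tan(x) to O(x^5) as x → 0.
4*x + 4*x**3/3 + O(x**5)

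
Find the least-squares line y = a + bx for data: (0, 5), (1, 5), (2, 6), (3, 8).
a = 9/2, b = 1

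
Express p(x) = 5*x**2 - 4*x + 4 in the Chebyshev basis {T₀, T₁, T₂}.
(13/2)T₀ + (-4)T₁ + (5/2)T₂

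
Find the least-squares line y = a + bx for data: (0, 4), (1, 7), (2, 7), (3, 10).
a = 43/10, b = 9/5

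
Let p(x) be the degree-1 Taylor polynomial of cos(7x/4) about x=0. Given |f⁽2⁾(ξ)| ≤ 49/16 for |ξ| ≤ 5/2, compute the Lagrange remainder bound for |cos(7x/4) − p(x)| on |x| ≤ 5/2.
1225/128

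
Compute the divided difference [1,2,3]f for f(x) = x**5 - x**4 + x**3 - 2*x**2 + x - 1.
69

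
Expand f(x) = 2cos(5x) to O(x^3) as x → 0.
2 - 25*x**2 + O(x**3)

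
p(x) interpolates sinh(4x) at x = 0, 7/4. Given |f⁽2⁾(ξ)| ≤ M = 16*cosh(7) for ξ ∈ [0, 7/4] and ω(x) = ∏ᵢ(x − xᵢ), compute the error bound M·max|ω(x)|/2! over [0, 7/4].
49*cosh(7)/8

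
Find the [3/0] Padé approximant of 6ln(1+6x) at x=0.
36*x*(12*x**2 - 3*x + 1)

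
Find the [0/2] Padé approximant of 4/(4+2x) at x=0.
1/(x/2 + 1)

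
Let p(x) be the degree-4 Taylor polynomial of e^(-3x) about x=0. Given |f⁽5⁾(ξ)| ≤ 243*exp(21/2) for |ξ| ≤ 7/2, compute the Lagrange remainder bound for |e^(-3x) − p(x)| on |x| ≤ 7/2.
1361367*exp(21/2)/1280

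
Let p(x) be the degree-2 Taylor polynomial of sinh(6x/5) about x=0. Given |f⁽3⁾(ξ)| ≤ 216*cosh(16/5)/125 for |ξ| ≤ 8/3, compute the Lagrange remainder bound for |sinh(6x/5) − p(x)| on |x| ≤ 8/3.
2048*cosh(16/5)/375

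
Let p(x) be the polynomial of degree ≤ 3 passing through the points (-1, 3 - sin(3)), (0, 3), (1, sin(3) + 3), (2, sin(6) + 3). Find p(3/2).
5*sin(6)/16 + 7*sin(3)/8 + 3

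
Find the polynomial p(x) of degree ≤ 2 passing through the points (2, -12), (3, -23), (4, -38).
-2*x**2 - x - 2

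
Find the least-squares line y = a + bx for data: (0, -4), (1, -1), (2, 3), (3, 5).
a = -39/10, b = 31/10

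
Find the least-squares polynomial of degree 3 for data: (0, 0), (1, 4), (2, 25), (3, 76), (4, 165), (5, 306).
1/126 + (-133/108)x + (206/63)x² + (199/108)x³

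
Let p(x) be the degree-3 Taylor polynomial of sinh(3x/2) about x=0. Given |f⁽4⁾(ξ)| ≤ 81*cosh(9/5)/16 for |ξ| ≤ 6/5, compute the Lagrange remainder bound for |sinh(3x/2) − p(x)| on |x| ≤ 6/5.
2187*cosh(9/5)/5000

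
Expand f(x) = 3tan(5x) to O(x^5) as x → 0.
15*x + 125*x**3 + O(x**5)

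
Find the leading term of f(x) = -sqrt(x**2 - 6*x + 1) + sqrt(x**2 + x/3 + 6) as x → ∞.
19/6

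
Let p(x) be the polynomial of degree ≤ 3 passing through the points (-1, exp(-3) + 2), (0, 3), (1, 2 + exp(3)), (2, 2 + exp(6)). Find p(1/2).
((-exp(6) + 41 + 9*exp(3))*exp(3) - 1)*exp(-3)/16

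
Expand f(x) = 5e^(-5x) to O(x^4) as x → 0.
5 - 25*x + 125*x**2/2 - 625*x**3/6 + O(x**4)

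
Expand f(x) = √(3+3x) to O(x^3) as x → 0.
sqrt(3) + sqrt(3)*x/2 - sqrt(3)*x**2/8 + O(x**3)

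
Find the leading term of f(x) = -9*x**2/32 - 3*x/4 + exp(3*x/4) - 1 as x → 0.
9*x**3/128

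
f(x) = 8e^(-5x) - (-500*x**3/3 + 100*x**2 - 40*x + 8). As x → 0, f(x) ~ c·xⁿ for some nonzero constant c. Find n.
4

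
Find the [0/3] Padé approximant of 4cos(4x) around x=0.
4/(8*x**2 + 1)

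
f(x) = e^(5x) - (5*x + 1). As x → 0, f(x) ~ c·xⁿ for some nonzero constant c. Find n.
2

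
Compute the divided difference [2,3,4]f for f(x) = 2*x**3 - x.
18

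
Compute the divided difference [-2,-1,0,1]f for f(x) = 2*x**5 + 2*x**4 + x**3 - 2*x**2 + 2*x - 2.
7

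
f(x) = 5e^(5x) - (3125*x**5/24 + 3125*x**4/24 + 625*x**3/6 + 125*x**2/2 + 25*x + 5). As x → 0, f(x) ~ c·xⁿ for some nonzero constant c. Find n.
6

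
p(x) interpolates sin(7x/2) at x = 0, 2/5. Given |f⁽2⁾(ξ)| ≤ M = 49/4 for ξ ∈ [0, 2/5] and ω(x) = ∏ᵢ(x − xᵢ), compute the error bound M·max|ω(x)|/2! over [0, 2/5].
49/200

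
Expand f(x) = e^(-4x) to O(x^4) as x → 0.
1 - 4*x + 8*x**2 - 32*x**3/3 + O(x**4)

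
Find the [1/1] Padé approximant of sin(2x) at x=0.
2*x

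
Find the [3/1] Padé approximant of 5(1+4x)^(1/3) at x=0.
(-320*x**3/81 + 80*x**2/9 + 20*x + 5)/(8*x/3 + 1)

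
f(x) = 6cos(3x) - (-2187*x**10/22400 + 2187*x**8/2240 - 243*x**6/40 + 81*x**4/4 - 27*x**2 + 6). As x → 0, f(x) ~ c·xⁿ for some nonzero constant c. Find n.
12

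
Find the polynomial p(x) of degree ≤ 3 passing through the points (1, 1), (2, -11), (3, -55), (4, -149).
-3*x**3 + 2*x**2 + 3*x - 1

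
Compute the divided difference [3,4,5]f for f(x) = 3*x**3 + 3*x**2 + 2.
39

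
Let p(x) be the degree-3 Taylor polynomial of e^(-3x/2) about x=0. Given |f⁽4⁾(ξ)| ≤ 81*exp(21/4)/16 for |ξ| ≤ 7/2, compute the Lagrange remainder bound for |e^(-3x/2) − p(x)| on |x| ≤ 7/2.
64827*exp(21/4)/2048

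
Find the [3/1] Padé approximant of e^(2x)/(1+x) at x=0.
(1 - 2*x**3/3)/(1 - x)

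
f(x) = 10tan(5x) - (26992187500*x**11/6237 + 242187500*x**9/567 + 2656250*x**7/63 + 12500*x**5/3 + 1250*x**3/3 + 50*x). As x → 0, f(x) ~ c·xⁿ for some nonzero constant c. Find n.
13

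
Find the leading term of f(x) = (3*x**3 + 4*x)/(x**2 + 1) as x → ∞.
3*x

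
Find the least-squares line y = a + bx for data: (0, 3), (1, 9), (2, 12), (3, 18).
a = 33/10, b = 24/5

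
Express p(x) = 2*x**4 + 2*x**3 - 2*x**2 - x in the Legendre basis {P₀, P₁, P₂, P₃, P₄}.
(-4/15)P₀ + (1/5)P₁ + (-4/21)P₂ + (4/5)P₃ + (16/35)P₄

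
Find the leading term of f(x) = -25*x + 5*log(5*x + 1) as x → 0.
-125*x**2/2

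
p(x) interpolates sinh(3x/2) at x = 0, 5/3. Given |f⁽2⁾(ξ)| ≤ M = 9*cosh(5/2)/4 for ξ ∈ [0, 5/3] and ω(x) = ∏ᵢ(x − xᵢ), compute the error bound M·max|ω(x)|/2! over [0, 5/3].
25*cosh(5/2)/32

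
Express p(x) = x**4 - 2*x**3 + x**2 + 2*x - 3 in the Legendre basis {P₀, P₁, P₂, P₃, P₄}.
(-37/15)P₀ + (4/5)P₁ + (26/21)P₂ + (-4/5)P₃ + (8/35)P₄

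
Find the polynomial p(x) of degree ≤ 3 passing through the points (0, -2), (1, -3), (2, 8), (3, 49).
3*x**3 - 3*x**2 - x - 2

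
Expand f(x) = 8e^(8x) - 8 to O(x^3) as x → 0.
64*x + 256*x**2 + O(x**3)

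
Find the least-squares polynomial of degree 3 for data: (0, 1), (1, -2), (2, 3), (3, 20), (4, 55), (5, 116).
6/7 + (-53/14)x + (5/14)x² + x³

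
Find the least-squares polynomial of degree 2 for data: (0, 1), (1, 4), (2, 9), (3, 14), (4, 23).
39/35 + (69/35)x + (6/7)x²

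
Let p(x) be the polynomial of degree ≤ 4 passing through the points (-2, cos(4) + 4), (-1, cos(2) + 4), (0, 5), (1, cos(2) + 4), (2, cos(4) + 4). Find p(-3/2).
21*cos(2)/16 + 15*cos(4)/64 + 221/64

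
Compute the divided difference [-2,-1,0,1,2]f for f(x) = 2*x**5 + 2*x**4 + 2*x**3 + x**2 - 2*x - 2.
2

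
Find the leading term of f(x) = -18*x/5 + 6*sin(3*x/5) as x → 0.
-27*x**3/125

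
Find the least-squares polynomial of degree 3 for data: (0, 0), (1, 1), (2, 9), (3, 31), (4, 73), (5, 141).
5/126 + (-587/756)x + (71/126)x² + (113/108)x³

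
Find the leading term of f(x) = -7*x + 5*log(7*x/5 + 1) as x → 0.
-49*x**2/10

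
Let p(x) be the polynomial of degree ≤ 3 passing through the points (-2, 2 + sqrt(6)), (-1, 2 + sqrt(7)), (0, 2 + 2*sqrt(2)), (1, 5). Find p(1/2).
-5*sqrt(7)/16 + sqrt(6)/16 + 15*sqrt(2)/8 + 47/16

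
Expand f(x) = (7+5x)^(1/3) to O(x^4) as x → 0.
7**(1/3) + 5*7**(1/3)*x/21 - 25*7**(1/3)*x**2/441 + 625*7**(1/3)*x**3/27783 + O(x**4)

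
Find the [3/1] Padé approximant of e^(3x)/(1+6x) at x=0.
(1179*x**3/232 + 513*x**2/116 + 351*x/116 + 1)/(699*x/116 + 1)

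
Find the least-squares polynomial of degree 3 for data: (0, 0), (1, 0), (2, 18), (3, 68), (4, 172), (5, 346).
-8/63 + (-272/189)x + (-121/126)x² + (163/54)x³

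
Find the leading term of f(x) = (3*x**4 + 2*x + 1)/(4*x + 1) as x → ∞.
3*x**3/4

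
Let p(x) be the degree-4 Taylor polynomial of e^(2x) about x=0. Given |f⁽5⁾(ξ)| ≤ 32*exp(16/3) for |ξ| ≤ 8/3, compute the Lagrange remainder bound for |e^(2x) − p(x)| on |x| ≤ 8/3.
131072*exp(16/3)/3645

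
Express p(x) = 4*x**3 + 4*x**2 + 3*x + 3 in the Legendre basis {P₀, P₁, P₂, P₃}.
(13/3)P₀ + (27/5)P₁ + (8/3)P₂ + (8/5)P₃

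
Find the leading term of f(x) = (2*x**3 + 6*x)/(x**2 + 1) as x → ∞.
2*x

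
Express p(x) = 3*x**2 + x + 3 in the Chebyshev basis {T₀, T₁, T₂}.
(9/2)T₀ + T₁ + (3/2)T₂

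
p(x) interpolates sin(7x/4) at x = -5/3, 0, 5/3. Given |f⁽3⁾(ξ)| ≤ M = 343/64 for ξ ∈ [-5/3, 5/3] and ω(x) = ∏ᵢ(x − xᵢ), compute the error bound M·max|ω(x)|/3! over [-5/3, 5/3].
42875*sqrt(3)/46656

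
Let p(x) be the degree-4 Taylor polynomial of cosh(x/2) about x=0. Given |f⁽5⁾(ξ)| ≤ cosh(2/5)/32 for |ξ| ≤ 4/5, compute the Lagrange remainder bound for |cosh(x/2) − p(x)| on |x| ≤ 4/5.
4*cosh(2/5)/46875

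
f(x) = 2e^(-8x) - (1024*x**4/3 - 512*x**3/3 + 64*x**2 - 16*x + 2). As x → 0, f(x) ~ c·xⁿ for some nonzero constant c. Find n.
5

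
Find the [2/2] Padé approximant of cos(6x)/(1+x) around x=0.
(-252*x**2/17 - 3*x/17 + 1)/(3*x**2 + 14*x/17 + 1)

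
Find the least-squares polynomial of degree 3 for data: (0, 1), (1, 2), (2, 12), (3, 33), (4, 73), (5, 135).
58/63 + (-313/378)x + (355/252)x² + (89/108)x³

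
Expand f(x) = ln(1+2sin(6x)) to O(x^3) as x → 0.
12*x - 72*x**2 + O(x**3)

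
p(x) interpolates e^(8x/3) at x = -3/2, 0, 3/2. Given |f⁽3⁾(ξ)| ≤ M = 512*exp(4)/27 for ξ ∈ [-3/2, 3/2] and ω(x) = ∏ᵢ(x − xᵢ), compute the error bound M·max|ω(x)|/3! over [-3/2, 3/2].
64*sqrt(3)*exp(4)/27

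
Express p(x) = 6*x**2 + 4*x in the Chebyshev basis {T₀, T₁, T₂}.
(3)T₀ + (4)T₁ + (3)T₂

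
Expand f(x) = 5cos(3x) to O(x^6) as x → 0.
5 - 45*x**2/2 + 135*x**4/8 + O(x**6)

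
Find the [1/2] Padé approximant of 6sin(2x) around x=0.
12*x/(2*x**2/3 + 1)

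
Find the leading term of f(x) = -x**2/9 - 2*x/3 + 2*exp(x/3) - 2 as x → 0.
x**3/81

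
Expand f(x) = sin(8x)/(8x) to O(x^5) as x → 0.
1 - 32*x**2/3 + 512*x**4/15 + O(x**5)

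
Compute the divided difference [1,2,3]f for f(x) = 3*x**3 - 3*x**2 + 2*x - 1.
15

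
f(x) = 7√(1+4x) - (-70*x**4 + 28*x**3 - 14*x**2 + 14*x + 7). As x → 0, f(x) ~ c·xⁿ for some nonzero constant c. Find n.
5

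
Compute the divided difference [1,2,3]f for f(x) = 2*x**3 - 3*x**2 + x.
9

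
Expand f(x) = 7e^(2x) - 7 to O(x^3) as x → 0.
14*x + 14*x**2 + O(x**3)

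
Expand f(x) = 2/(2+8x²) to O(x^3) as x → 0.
1 - 4*x**2 + O(x**3)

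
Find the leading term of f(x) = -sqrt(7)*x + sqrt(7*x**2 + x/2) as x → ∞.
sqrt(7)/28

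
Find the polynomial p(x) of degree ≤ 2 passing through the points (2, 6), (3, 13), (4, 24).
2*x**2 - 3*x + 4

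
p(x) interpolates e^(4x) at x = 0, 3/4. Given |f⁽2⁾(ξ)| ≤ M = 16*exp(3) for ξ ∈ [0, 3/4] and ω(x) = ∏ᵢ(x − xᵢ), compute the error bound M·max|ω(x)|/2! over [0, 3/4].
9*exp(3)/8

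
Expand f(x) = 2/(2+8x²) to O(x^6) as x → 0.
1 - 4*x**2 + 16*x**4 + O(x**6)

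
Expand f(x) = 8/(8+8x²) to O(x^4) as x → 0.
1 - x**2 + O(x**4)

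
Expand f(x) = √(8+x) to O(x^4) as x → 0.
2*sqrt(2) + sqrt(2)*x/8 - sqrt(2)*x**2/256 + sqrt(2)*x**3/4096 + O(x**4)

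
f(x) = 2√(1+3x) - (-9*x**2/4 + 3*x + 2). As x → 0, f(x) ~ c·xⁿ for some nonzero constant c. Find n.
3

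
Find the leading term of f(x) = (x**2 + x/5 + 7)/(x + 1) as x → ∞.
x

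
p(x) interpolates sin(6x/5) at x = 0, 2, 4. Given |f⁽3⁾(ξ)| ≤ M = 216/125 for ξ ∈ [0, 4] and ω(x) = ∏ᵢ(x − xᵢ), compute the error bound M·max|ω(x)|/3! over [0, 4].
64*sqrt(3)/125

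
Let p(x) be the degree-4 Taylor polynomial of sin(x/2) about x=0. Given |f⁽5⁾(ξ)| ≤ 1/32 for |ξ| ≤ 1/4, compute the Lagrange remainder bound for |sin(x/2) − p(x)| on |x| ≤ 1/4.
1/3932160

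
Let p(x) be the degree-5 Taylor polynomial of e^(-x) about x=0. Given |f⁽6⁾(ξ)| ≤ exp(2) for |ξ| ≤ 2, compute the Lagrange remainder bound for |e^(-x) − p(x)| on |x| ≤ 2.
4*exp(2)/45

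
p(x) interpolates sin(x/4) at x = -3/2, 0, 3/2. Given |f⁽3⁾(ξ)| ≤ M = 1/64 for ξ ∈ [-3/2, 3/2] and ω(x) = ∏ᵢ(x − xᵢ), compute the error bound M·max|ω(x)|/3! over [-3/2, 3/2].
sqrt(3)/512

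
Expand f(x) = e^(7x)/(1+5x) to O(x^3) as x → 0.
1 + 2*x + 29*x**2/2 + O(x**3)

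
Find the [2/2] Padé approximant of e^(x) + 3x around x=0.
(-19*x**2/60 + 19*x/5 + 1)/(-x**2/60 - x/5 + 1)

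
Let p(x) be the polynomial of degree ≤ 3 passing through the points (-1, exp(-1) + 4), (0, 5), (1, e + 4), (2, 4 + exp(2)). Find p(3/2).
(1 + e*(5*exp(2) + 15*e + 59))*exp(-1)/16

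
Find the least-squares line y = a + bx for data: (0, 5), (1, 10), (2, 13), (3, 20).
a = 24/5, b = 24/5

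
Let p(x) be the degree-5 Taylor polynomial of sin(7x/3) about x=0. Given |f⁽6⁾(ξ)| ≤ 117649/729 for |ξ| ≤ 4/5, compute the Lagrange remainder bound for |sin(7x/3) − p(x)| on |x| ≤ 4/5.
30118144/512578125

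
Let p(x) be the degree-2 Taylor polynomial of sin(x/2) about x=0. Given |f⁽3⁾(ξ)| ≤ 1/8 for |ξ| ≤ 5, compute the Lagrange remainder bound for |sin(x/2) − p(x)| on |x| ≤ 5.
125/48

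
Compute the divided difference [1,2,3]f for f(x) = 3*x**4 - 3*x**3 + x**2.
58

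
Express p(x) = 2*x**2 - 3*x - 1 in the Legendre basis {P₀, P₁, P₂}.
(-1/3)P₀ + (-3)P₁ + (4/3)P₂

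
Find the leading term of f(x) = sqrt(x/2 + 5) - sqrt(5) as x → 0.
sqrt(5)*x/20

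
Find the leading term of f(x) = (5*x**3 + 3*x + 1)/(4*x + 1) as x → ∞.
5*x**2/4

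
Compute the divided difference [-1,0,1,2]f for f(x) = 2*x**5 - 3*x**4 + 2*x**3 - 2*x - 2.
6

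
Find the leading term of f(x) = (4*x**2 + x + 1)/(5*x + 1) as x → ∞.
4*x/5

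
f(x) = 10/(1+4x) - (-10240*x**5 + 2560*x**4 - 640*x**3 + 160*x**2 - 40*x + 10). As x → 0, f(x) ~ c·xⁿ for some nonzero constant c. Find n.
6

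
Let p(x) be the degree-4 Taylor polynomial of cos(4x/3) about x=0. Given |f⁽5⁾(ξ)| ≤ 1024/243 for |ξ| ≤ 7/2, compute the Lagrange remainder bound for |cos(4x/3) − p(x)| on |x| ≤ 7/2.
67228/3645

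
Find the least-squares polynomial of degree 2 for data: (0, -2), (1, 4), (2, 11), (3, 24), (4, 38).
-13/7 + (26/7)x + (11/7)x²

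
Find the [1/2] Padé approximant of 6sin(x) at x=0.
6*x/(x**2/6 + 1)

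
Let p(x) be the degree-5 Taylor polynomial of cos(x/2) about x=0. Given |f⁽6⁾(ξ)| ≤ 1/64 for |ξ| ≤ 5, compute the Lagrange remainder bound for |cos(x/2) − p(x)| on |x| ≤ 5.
3125/9216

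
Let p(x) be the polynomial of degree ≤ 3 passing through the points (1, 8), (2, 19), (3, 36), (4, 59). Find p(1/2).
19/4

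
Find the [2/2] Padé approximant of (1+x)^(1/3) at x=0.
(7*x**2/27 + 7*x/6 + 1)/(5*x**2/54 + 5*x/6 + 1)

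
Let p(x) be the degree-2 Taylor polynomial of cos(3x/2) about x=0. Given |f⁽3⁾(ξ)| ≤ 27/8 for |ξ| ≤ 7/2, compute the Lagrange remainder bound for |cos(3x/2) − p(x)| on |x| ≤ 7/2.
3087/128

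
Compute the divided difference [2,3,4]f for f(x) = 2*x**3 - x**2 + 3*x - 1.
17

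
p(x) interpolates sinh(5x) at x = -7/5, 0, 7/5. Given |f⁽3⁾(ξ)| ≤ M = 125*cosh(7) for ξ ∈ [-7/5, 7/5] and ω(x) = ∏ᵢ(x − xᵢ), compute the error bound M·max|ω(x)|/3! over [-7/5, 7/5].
343*sqrt(3)*cosh(7)/27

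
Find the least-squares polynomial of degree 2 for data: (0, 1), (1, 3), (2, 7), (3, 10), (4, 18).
41/35 + (67/70)x + (11/14)x²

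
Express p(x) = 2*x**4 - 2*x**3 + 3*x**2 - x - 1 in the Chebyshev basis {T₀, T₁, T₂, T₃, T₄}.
(5/4)T₀ + (-5/2)T₁ + (5/2)T₂ + (-1/2)T₃ + (1/4)T₄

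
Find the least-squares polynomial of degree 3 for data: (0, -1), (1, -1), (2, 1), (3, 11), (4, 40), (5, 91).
-17/18 + (1061/756)x + (-347/126)x² + (133/108)x³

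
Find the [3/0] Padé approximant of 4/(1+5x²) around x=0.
4 - 20*x**2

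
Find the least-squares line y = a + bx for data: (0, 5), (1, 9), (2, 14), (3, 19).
a = 47/10, b = 47/10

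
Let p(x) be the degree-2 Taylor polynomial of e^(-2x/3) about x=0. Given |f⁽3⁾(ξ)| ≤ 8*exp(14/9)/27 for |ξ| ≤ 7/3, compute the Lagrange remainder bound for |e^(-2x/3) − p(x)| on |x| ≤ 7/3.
1372*exp(14/9)/2187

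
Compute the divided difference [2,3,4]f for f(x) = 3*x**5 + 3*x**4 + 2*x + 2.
1020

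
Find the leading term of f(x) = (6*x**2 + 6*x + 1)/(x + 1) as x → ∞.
6*x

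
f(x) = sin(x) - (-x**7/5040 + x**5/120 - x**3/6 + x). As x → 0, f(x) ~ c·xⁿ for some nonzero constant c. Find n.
9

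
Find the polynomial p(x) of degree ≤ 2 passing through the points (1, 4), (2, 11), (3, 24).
3*x**2 - 2*x + 3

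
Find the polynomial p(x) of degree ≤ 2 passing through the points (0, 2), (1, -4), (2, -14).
-2*x**2 - 4*x + 2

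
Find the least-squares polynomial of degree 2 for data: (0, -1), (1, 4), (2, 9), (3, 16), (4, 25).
-27/35 + (124/35)x + (5/7)x²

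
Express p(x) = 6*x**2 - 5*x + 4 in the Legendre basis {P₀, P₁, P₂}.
(6)P₀ + (-5)P₁ + (4)P₂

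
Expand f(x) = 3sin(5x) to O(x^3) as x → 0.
15*x + O(x**3)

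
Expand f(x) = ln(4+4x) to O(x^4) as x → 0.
log(4) + x - x**2/2 + x**3/3 + O(x**4)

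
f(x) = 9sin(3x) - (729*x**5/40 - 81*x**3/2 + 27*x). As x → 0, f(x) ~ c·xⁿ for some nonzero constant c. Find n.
7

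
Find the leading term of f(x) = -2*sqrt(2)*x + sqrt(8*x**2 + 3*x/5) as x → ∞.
3*sqrt(2)/40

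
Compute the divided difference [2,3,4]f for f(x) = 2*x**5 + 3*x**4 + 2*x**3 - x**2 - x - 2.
752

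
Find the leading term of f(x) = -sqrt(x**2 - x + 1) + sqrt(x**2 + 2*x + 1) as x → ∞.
3/2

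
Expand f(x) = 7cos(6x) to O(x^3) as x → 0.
7 - 126*x**2 + O(x**3)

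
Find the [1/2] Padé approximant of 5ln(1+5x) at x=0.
25*x/(-25*x**2/12 + 5*x/2 + 1)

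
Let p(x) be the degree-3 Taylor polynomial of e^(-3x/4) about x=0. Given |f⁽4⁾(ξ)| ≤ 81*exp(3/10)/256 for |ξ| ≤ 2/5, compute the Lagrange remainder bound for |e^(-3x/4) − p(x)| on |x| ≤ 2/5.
27*exp(3/10)/80000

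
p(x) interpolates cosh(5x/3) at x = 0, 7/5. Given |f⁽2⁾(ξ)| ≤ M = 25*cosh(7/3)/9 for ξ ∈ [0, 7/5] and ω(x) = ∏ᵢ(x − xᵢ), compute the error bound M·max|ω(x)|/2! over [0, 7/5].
49*cosh(7/3)/72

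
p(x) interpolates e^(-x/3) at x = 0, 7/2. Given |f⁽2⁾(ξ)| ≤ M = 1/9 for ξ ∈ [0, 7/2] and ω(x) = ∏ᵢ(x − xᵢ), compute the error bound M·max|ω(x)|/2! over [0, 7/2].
49/288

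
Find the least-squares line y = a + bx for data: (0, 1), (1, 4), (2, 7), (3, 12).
a = 3/5, b = 18/5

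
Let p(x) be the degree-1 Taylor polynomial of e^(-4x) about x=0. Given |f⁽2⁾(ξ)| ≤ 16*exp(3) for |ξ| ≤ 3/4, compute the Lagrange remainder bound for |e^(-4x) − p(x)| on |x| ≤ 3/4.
9*exp(3)/2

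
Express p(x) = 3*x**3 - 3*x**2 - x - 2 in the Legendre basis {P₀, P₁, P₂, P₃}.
(-3)P₀ + (4/5)P₁ + (-2)P₂ + (6/5)P₃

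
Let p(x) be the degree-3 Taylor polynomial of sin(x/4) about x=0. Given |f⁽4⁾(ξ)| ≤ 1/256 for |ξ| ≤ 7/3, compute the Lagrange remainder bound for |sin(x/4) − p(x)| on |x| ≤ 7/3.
2401/497664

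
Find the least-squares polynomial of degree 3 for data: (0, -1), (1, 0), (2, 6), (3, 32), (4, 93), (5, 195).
-5/7 + (11/21)x + (-75/28)x² + (25/12)x³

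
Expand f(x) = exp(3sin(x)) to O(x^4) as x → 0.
1 + 3*x + 9*x**2/2 + 4*x**3 + O(x**4)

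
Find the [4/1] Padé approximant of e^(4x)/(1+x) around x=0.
(224*x**4/225 + 32*x**3/15 + 72*x**2/25 + 172*x/75 + 1)/(1 - 53*x/75)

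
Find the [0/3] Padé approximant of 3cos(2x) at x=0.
3/(2*x**2 + 1)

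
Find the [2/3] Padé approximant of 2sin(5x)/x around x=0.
(10 - 175*x**2/6)/(5*x**2/4 + 1)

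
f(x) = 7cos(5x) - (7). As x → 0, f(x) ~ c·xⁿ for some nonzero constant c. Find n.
2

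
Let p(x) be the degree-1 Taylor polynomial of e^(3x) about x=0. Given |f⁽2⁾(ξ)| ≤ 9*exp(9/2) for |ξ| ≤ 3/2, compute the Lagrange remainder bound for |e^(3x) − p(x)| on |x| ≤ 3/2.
81*exp(9/2)/8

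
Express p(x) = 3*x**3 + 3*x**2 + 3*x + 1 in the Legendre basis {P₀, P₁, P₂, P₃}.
(2)P₀ + (24/5)P₁ + (2)P₂ + (6/5)P₃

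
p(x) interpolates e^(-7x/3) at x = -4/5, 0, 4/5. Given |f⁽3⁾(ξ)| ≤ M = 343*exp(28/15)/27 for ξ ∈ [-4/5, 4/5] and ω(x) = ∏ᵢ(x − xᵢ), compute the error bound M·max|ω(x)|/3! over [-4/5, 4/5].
21952*sqrt(3)*exp(28/15)/91125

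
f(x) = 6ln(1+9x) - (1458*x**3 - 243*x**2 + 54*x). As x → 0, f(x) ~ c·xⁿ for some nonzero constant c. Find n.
4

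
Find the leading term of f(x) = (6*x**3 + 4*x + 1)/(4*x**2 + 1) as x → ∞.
3*x/2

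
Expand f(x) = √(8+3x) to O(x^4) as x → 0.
2*sqrt(2) + 3*sqrt(2)*x/8 - 9*sqrt(2)*x**2/256 + 27*sqrt(2)*x**3/4096 + O(x**4)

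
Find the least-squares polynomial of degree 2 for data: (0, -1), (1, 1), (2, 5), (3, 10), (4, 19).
-6/7 + (43/70)x + (15/14)x²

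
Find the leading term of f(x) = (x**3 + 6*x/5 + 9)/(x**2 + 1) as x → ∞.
x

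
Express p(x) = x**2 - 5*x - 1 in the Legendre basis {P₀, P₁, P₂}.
(-2/3)P₀ + (-5)P₁ + (2/3)P₂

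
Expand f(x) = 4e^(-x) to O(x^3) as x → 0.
4 - 4*x + 2*x**2 + O(x**3)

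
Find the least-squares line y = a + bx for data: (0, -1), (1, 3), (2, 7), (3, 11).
a = -1, b = 4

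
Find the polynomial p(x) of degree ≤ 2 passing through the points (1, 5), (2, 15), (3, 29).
2*x**2 + 4*x - 1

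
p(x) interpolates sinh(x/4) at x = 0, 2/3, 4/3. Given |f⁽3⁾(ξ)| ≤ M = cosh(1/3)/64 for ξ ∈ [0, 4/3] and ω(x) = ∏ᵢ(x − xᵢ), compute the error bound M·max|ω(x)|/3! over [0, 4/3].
sqrt(3)*cosh(1/3)/5832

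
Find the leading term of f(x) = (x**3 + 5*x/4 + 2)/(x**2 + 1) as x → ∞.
x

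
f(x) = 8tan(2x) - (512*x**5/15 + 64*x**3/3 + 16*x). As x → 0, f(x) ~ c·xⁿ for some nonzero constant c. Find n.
7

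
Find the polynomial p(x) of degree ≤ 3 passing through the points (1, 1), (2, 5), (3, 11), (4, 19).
x**2 + x - 1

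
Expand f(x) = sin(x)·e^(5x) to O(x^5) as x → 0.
x + 5*x**2 + 37*x**3/3 + 20*x**4 + O(x**5)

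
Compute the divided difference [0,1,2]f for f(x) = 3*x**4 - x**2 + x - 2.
20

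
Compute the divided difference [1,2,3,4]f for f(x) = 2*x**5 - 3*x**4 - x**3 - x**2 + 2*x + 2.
99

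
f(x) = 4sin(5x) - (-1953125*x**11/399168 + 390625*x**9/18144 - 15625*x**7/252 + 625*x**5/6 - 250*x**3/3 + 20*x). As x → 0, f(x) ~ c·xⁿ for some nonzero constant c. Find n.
13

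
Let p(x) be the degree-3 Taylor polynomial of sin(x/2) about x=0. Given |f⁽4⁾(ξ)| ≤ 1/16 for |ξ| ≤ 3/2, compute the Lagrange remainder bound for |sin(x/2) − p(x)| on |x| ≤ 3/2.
27/2048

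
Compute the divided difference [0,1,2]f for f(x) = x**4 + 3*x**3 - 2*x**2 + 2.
14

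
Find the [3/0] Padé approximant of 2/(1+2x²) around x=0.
2 - 4*x**2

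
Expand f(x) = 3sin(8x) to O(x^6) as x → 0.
24*x - 256*x**3 + 4096*x**5/5 + O(x**6)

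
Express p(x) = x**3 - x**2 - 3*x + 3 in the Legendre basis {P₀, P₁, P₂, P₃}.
(8/3)P₀ + (-12/5)P₁ + (-2/3)P₂ + (2/5)P₃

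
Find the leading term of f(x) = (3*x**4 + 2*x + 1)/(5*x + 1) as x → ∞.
3*x**3/5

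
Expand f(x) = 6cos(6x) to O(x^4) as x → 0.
6 - 108*x**2 + O(x**4)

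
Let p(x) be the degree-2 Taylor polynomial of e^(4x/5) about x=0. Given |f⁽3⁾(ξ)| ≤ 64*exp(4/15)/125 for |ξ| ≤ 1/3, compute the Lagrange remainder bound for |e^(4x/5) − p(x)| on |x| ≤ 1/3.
32*exp(4/15)/10125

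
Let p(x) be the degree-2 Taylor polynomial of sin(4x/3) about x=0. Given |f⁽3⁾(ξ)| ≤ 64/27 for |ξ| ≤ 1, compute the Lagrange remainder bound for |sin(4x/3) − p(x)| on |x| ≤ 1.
32/81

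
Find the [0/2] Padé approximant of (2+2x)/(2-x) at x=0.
1/(3*x**2/2 - 3*x/2 + 1)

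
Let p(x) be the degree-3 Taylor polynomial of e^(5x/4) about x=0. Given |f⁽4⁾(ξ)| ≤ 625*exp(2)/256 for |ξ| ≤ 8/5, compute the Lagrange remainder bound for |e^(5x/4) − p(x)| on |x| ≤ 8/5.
2*exp(2)/3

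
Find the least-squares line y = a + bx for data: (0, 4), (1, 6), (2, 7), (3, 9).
a = 41/10, b = 8/5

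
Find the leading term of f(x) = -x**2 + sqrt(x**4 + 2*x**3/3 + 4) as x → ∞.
x/3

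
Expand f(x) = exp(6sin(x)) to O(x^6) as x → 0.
1 + 6*x + 18*x**2 + 35*x**3 + 48*x**4 + 937*x**5/20 + O(x**6)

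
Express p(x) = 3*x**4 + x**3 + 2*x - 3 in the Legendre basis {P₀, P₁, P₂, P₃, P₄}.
(-12/5)P₀ + (13/5)P₁ + (12/7)P₂ + (2/5)P₃ + (24/35)P₄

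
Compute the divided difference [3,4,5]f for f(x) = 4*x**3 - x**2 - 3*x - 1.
47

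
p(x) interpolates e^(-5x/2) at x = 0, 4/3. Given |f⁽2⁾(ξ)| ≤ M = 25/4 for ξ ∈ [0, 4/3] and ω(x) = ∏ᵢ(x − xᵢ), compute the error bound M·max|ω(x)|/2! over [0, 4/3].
25/18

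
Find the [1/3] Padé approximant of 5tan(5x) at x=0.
25*x/(1 - 25*x**2/3)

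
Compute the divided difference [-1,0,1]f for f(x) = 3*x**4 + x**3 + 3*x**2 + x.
6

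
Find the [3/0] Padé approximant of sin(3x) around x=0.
-9*x**3/2 + 3*x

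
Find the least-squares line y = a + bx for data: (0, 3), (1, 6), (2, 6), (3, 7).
a = 37/10, b = 6/5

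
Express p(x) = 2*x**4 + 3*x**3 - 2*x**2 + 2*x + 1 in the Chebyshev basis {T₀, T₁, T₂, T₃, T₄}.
(3/4)T₀ + (17/4)T₁ + (3/4)T₃ + (1/4)T₄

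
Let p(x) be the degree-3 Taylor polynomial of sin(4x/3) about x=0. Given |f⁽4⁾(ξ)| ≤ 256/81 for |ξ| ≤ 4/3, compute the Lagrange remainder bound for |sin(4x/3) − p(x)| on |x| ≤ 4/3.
8192/19683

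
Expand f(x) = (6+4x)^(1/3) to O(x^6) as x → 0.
6**(1/3) + 2*6**(1/3)*x/9 - 4*6**(1/3)*x**2/81 + 40*6**(1/3)*x**3/2187 - 160*6**(1/3)*x**4/19683 + 704*6**(1/3)*x**5/177147 + O(x**6)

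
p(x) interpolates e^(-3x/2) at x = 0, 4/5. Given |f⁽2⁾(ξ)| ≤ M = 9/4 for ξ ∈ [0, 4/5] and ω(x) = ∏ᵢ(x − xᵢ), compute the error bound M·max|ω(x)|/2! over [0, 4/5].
9/50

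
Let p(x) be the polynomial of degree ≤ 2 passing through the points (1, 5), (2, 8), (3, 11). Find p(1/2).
7/2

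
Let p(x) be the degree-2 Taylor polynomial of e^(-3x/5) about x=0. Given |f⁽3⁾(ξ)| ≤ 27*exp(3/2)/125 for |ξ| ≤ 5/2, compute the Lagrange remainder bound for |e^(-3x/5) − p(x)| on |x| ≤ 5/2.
9*exp(3/2)/16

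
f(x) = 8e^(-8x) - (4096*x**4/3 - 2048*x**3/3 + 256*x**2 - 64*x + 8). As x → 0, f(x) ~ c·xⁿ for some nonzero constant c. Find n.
5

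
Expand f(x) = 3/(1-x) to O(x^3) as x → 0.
3 + 3*x + 3*x**2 + O(x**3)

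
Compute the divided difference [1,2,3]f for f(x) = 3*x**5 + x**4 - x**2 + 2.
294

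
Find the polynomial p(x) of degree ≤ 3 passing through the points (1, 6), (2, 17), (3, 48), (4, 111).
2*x**3 - 2*x**2 + 3*x + 3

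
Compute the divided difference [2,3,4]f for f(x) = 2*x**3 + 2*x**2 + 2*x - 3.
20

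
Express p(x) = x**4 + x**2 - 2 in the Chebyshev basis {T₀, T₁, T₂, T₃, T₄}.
(-9/8)T₀ + T₂ + (1/8)T₄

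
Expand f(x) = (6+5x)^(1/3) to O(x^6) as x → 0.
6**(1/3) + 5*6**(1/3)*x/18 - 25*6**(1/3)*x**2/324 + 625*6**(1/3)*x**3/17496 - 3125*6**(1/3)*x**4/157464 + 34375*6**(1/3)*x**5/2834352 + O(x**6)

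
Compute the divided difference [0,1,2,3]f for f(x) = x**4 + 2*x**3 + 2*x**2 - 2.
8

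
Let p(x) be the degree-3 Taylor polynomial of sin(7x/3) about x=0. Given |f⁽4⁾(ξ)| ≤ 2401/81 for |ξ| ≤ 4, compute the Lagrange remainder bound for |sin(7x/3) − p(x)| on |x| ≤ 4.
76832/243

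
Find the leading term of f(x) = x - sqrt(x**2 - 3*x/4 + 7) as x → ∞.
3/8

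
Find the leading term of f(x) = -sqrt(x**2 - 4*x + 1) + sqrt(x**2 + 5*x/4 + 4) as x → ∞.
21/8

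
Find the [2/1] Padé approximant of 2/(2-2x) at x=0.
1/(1 - x)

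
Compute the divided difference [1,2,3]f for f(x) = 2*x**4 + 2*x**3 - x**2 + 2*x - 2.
61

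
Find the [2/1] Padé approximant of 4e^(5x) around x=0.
(50*x**2/3 + 40*x/3 + 4)/(1 - 5*x/3)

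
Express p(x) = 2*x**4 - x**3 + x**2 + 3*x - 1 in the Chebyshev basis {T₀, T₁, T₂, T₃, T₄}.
(1/4)T₀ + (9/4)T₁ + (3/2)T₂ + (-1/4)T₃ + (1/4)T₄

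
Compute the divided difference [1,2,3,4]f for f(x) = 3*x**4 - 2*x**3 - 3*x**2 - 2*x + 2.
28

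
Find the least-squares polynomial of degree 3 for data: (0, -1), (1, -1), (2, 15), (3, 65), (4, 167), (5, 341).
-67/63 + (-253/189)x + (-191/126)x² + (167/54)x³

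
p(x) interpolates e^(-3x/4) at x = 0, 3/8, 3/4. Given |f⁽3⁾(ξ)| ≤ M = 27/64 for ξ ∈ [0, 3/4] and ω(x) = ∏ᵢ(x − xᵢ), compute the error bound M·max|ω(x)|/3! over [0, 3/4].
27*sqrt(3)/32768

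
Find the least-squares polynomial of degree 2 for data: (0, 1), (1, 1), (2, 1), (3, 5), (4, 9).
39/35 + (-10/7)x + (6/7)x²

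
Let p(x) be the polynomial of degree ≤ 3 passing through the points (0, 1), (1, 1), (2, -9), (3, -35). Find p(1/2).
15/8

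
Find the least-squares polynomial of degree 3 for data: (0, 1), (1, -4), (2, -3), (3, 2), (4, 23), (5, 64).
44/63 + (-1049/378)x + (-115/63)x² + (53/54)x³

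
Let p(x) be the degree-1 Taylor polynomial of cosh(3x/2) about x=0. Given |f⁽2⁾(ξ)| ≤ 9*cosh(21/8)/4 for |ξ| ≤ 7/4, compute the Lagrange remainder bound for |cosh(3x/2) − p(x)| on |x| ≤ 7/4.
441*cosh(21/8)/128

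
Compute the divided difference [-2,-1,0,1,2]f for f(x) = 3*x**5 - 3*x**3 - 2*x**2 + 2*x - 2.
0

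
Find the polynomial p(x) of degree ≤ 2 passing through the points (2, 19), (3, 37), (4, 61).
3*x**2 + 3*x + 1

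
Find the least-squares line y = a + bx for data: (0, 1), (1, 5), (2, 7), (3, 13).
a = 4/5, b = 19/5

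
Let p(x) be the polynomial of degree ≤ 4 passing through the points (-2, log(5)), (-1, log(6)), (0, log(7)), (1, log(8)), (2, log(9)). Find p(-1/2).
log(5**(123/128)*841016278801872621**(3/64)/5)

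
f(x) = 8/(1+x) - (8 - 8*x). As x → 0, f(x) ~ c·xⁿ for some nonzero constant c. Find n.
2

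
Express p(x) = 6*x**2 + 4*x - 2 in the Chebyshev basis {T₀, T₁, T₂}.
T₀ + (4)T₁ + (3)T₂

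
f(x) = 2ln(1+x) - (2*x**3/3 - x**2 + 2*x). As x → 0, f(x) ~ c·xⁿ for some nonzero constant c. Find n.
4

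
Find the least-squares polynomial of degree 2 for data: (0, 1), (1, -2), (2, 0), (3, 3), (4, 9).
5/7 + (-233/70)x + (19/14)x²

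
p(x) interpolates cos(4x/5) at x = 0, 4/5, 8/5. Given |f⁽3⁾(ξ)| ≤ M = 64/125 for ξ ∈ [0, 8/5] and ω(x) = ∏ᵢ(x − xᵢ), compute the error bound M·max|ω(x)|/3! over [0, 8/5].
4096*sqrt(3)/421875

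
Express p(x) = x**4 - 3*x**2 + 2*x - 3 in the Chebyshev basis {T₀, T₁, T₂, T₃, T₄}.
(-33/8)T₀ + (2)T₁ - T₂ + (1/8)T₄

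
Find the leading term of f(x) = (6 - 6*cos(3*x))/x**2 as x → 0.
27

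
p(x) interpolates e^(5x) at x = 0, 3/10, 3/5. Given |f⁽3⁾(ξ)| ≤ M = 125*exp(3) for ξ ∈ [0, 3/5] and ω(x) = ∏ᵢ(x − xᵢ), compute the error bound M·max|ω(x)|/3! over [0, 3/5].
sqrt(3)*exp(3)/8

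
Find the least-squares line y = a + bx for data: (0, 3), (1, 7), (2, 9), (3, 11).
a = 18/5, b = 13/5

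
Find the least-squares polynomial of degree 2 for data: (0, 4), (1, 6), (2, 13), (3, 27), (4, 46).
142/35 + (-17/14)x + (41/14)x²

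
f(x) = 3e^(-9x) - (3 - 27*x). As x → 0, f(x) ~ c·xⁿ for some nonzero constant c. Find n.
2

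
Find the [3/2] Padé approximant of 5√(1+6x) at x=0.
(135*x**3/4 + 405*x**2/4 + 45*x + 5)/(27*x**2/4 + 6*x + 1)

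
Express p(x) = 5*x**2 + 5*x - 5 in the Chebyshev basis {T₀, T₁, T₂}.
(-5/2)T₀ + (5)T₁ + (5/2)T₂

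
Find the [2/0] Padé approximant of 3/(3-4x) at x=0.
16*x**2/9 + 4*x/3 + 1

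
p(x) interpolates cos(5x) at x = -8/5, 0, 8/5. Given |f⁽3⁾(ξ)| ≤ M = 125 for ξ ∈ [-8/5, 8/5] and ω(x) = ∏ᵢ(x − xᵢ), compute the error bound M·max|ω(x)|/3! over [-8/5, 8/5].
512*sqrt(3)/27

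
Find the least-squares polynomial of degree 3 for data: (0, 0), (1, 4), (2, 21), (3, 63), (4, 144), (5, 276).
-1/63 + (389/189)x + (-1/9)x² + (58/27)x³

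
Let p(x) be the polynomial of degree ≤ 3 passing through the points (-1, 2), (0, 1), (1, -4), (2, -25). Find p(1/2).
-1/4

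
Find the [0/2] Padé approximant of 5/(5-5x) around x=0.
1/(1 - x)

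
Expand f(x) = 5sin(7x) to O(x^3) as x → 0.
35*x + O(x**3)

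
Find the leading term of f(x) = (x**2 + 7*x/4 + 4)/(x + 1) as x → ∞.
x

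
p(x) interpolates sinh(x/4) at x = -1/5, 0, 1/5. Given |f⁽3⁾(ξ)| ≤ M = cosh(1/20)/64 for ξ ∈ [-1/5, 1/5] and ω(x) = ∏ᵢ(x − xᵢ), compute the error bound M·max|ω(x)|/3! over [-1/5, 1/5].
sqrt(3)*cosh(1/20)/216000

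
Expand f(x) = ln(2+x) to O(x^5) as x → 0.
log(2) + x/2 - x**2/8 + x**3/24 - x**4/64 + O(x**5)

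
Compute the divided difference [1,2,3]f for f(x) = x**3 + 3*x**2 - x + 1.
9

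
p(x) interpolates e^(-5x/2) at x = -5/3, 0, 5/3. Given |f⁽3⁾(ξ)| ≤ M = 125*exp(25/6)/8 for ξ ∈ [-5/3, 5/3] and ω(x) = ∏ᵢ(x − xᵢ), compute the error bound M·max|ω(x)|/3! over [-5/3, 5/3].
15625*sqrt(3)*exp(25/6)/5832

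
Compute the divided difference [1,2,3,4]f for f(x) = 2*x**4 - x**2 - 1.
20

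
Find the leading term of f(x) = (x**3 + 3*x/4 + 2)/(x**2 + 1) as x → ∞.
x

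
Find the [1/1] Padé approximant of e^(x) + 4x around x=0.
(49*x/10 + 1)/(1 - x/10)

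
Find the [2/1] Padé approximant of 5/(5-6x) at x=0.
1/(1 - 6*x/5)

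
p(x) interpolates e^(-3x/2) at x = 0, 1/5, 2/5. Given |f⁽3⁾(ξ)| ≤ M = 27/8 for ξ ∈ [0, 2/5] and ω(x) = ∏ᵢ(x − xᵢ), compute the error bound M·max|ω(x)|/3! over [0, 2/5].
sqrt(3)/1000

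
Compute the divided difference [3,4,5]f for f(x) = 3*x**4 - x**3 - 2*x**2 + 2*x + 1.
277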